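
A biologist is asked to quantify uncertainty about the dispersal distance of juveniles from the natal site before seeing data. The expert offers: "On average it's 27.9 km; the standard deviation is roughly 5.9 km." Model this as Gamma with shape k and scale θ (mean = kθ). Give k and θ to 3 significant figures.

For Gamma(k, scale θ): mean = kθ, variance = kθ², so CV = 1/√k.
CV = SD/mean = 5.9/27.9 = 0.2115, hence k = 1/CV² = 22.4.
Then θ = mean/k = 27.9/22.4 = 1.25.

k ≈ 22.4, θ ≈ 1.25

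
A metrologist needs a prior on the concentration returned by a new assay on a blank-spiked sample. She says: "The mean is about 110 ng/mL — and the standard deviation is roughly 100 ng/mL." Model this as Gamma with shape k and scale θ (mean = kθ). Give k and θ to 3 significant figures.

For Gamma(k, scale θ): mean = kθ, variance = kθ², so CV = 1/√k.
CV = SD/mean = 100/110 = 0.9091, hence k = 1/CV² = 1.21.
Then θ = mean/k = 110/1.21 = 90.9.

k ≈ 1.21, θ ≈ 90.9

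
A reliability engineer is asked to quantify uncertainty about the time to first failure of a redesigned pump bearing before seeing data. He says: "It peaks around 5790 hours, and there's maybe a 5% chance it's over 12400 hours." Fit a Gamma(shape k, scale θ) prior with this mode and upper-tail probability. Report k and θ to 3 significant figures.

k ≈ 5.75, θ ≈ 1220

Gamma(k,θ) with k>1 has mode (k−1)θ, so θ = 5790/(k−1).
Need P(X < 12400) = 0.95 with θ tied to k this way. Start at k = 2, θ = 5790: P(X<12400) ≈ 0.631.
Too low — raise k to concentrate. Iterating converges to k ≈ 5.75.
Then θ = 5790/(5.75−1) ≈ 1220.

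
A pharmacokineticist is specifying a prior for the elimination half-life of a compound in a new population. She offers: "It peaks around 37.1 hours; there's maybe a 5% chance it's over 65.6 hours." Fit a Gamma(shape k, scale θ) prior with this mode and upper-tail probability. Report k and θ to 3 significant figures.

k ≈ 9.58, θ ≈ 4.32

Gamma(k,θ) with k>1 has mode (k−1)θ, so θ = 37.1/(k−1).
Need P(X < 65.6) = 0.95 with θ tied to k this way. Start at k = 2, θ = 37.1: P(X<65.6) ≈ 0.528.
Too low — raise k to concentrate. Iterating converges to k ≈ 9.58.
Then θ = 37.1/(9.58−1) ≈ 4.32.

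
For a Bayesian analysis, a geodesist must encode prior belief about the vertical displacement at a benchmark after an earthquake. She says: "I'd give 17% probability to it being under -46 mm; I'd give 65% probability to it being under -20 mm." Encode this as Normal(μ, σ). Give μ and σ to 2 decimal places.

For Normal(μ,σ), the p-quantile is μ + z_p·σ. Here z_{0.17} = -0.9542, z_{0.65} = 0.3853.
So -46 = μ − 0.9542σ and -20 = μ + 0.3853σ.
Subtracting: σ = (-20 − -46)/(0.3853 − (-0.9542)) = 19.41.
Then μ = -46 − (-0.9542)·19.41 = -27.48.

μ = -27.48, σ = 19.41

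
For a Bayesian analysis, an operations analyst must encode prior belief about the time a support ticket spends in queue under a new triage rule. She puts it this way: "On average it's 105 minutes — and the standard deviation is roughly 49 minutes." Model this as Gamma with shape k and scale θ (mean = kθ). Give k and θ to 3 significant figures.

For Gamma(k, scale θ): mean = kθ, variance = kθ², so CV = 1/√k.
CV = SD/mean = 49/105 = 0.4667, hence k = 1/CV² = 4.59.
Then θ = mean/k = 105/4.59 = 22.9.

k ≈ 4.59, θ ≈ 22.9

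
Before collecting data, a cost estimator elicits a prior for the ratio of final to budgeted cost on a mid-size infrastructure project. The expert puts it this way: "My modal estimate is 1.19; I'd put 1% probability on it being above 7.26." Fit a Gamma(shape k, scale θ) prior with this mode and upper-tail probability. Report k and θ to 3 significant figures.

k ≈ 2.13, θ ≈ 1.06

Gamma(k,θ) with k>1 has mode (k−1)θ, so θ = 1.19/(k−1).
Need P(X < 7.26) = 0.99 with θ tied to k this way. Start at k = 2, θ = 1.19: P(X<7.26) ≈ 0.984.
Too low — raise k to concentrate. Iterating converges to k ≈ 2.13.
Then θ = 1.19/(2.13−1) ≈ 1.06.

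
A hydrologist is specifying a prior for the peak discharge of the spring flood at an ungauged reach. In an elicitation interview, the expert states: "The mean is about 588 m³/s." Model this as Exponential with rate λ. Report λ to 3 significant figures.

Exponential mean = 1/λ, so λ = 1/588.0 = 0.0017.

λ ≈ 0.0017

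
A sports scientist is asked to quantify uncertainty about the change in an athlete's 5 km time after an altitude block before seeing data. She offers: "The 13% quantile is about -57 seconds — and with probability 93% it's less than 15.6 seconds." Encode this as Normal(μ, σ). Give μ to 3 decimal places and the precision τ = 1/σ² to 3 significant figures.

μ = -25.574, τ = 0.00128

For Normal(μ,σ), the p-quantile is μ + z_p·σ. Here z_{0.13} = -1.126, z_{0.93} = 1.476.
So -57 = μ − 1.126σ and 15.6 = μ + 1.476σ.
Subtracting: σ = (15.6 − -57)/(1.476 − (-1.126)) = 27.900.
Then μ = -57 − (-1.126)·27.900 = -25.574.
Precision τ = 1/σ² = 1/27.9² = 0.00128.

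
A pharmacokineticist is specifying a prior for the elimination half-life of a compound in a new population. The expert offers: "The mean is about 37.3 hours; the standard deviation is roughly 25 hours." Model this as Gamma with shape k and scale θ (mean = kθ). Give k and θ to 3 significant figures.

For Gamma(k, scale θ): mean = kθ, variance = kθ², so CV = 1/√k.
CV = SD/mean = 25/37.3 = 0.6702, hence k = 1/CV² = 2.23.
Then θ = mean/k = 37.3/2.23 = 16.8.

k ≈ 2.23, θ ≈ 16.8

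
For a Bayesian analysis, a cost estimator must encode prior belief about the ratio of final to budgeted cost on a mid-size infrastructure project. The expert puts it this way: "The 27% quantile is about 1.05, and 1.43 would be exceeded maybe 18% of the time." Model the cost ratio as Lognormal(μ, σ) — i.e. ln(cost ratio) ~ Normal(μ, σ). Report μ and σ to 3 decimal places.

If T ~ Lognormal(μ,σ) then ln T ~ Normal(μ,σ), so the p-quantile of ln T is μ + z_p·σ.
ln(1.05) = 0.04879 and ln(1.43) = 0.3577; z_{0.27} = -0.6128, z_{0.82} = 0.9154.
σ = (0.3577 − 0.04879)/(0.9154 − (-0.6128)) = 0.202.
μ = 0.04879 − (-0.6128)·0.202 = 0.173.

μ ≈ 0.173, σ ≈ 0.202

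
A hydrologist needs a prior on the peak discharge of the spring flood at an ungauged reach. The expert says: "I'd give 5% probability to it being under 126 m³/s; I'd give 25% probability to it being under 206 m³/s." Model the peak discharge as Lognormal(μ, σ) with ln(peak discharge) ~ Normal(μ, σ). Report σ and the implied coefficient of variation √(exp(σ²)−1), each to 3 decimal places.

σ ≈ 0.507, CV ≈ 0.541

If T ~ Lognormal(μ,σ) then ln T ~ Normal(μ,σ), so the p-quantile of ln T is μ + z_p·σ.
ln(126) = 4.836 and ln(206) = 5.328; z_{0.05} = -1.645, z_{0.25} = -0.6745.
σ = (5.328 − 4.836)/(-0.6745 − (-1.645)) = 0.507.
μ = 4.836 − (-1.645)·0.507 = 5.670.
CV = √(exp(σ²)−1) = √(exp(0.2567)−1) = 0.541.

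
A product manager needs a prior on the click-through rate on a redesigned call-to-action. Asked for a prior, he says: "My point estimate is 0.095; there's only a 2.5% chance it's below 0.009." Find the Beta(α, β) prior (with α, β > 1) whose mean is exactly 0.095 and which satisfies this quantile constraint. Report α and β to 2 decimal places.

With mean 0.095 fixed, write α = 0.095s, β = 0.905s where s = α+β.
Need P(θ < 0.009) = 0.025 under Beta(0.095s, 0.905s). Normal approximation: (q−m)/√(m(1−m)/s) ≈ z_{0.025} = -1.96, so s ≈ 0.095·0.905·(-1.96)²/(0.009−0.095)² = 44.7.
At s = 44.7: P(θ<0.009) ≈ 0.000. Adjusting to match 0.025 gives s ≈ 17.47.
So α = 0.095·17.47 ≈ 1.66, β = 0.905·17.47 ≈ 15.81.

α ≈ 1.66, β ≈ 15.81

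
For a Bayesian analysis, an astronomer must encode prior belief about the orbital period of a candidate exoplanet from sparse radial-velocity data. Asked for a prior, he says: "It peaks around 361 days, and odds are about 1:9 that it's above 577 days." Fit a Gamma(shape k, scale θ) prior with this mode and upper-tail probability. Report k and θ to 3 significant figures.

Gamma(k,θ) with k>1 has mode (k−1)θ, so θ = 361/(k−1).
Need P(X < 577) = 0.9 with θ tied to k this way. Start at k = 2, θ = 361: P(X<577) ≈ 0.475.
Too low — raise k to concentrate. Iterating converges to k ≈ 9.54.
Then θ = 361/(9.54−1) ≈ 42.3.

k ≈ 9.54, θ ≈ 42.3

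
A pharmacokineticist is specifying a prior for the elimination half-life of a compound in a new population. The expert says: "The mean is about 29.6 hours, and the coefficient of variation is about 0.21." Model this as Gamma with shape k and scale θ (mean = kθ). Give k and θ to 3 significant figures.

k ≈ 22.7, θ ≈ 1.31

For Gamma(k, scale θ): mean = kθ, variance = kθ², so CV = 1/√k.
CV = 0.21, hence k = 1/CV² = 22.7.
Then θ = mean/k = 29.6/22.7 = 1.31.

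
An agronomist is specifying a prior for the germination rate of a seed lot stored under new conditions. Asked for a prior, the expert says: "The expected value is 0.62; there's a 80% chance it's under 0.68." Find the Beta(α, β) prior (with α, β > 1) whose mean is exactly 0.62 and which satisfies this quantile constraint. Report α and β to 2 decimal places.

α ≈ 29.24, β ≈ 17.92

With mean 0.62 fixed, write α = 0.62s, β = 0.38s where s = α+β.
Need P(θ < 0.68) = 0.8 under Beta(0.62s, 0.38s). Normal approximation: (q−m)/√(m(1−m)/s) ≈ z_{0.8} = 0.842, so s ≈ 0.62·0.38·(0.842)²/(0.68−0.62)² = 46.4.
At s = 46.4: P(θ<0.68) ≈ 0.798. Adjusting to match 0.8 gives s ≈ 47.16.
So α = 0.62·47.16 ≈ 29.24, β = 0.38·47.16 ≈ 17.92.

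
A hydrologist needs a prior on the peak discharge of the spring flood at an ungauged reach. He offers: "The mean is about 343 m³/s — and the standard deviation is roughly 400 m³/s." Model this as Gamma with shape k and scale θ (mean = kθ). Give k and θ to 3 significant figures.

k ≈ 0.735, θ ≈ 466

For Gamma(k, scale θ): mean = kθ, variance = kθ², so CV = 1/√k.
CV = SD/mean = 400/343 = 1.166, hence k = 1/CV² = 0.735.
Then θ = mean/k = 343/0.735 = 466.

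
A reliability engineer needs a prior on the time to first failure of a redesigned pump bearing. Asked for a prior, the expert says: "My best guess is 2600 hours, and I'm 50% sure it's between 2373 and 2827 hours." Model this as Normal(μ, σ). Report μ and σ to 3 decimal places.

μ = 2600.000, σ = 336.551

A symmetric 50% interval runs μ ± z·σ with z = 0.6745.
Half-width = 227, so σ = 227/0.6745 = 336.551.
μ is the stated best guess, 2600.000.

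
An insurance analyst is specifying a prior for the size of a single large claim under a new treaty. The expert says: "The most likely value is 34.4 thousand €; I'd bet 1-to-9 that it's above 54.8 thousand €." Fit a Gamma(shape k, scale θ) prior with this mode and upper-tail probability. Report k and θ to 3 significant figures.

k ≈ 9.66, θ ≈ 3.97

Gamma(k,θ) with k>1 has mode (k−1)θ, so θ = 34.4/(k−1).
Need P(X < 54.8) = 0.9 with θ tied to k this way. Start at k = 2, θ = 34.4: P(X<54.8) ≈ 0.473.
Too low — raise k to concentrate. Iterating converges to k ≈ 9.66.
Then θ = 34.4/(9.66−1) ≈ 3.97.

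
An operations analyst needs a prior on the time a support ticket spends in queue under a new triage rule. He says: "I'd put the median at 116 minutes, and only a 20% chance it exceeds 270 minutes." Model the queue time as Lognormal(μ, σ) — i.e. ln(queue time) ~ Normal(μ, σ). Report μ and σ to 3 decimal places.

μ ≈ 4.754, σ ≈ 1.004

If T ~ Lognormal(μ,σ) then ln T ~ Normal(μ,σ), so the p-quantile of ln T is μ + z_p·σ.
ln(116) = 4.754 and ln(270) = 5.598; z_{0.5} = 0, z_{0.8} = 0.8416.
σ = (5.598 − 4.754)/(0.8416 − (0)) = 1.004.
μ = 4.754 − (0)·1.004 = 4.754.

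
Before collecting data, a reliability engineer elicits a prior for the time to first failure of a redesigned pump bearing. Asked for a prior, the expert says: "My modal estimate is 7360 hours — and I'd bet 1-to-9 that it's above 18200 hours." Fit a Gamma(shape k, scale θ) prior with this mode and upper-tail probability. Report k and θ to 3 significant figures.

k ≈ 3.34, θ ≈ 3140

Gamma(k,θ) with k>1 has mode (k−1)θ, so θ = 7360/(k−1).
Need P(X < 18200) = 0.9 with θ tied to k this way. Start at k = 2, θ = 7360: P(X<18200) ≈ 0.707.
Too low — raise k to concentrate. Iterating converges to k ≈ 3.34.
Then θ = 7360/(3.34−1) ≈ 3140.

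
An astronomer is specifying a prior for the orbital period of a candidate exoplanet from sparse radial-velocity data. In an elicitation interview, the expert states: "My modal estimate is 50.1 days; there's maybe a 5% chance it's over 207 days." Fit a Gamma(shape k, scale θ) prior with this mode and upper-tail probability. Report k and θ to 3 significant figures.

Gamma(k,θ) with k>1 has mode (k−1)θ, so θ = 50.1/(k−1).
Need P(X < 207) = 0.95 with θ tied to k this way. Start at k = 2, θ = 50.1: P(X<207) ≈ 0.918.
Too low — raise k to concentrate. Iterating converges to k ≈ 2.24.
Then θ = 50.1/(2.24−1) ≈ 40.3.

k ≈ 2.24, θ ≈ 40.3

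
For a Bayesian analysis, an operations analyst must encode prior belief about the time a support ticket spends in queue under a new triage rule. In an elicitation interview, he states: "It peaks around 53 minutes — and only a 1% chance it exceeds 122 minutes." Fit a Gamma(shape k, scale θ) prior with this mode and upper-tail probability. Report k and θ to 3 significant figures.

k ≈ 7.87, θ ≈ 7.71

Gamma(k,θ) with k>1 has mode (k−1)θ, so θ = 53/(k−1).
Need P(X < 122) = 0.99 with θ tied to k this way. Start at k = 2, θ = 53: P(X<122) ≈ 0.670.
Too low — raise k to concentrate. Iterating converges to k ≈ 7.87.
Then θ = 53/(7.87−1) ≈ 7.71.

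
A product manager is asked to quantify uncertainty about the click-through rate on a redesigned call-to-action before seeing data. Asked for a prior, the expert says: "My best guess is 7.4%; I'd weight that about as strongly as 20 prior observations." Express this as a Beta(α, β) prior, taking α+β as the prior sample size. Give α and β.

Under the effective-sample-size interpretation, Beta(α, β) has prior mean α/(α+β) and prior sample size α+β.
So α+β = 20 and α/(α+β) = 0.074, giving α = 0.074·20 = 1.48 and β = 20 − 1.48 = 18.52.

α = 1.48, β = 18.52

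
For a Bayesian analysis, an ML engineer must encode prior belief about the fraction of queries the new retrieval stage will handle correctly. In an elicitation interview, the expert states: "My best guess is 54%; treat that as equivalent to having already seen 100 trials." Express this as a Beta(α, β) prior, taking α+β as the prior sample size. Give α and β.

Under the effective-sample-size interpretation, Beta(α, β) has prior mean α/(α+β) and prior sample size α+β.
So α+β = 100 and α/(α+β) = 0.54, giving α = 0.54·100 = 54 and β = 100 − 54 = 46.

α = 54, β = 46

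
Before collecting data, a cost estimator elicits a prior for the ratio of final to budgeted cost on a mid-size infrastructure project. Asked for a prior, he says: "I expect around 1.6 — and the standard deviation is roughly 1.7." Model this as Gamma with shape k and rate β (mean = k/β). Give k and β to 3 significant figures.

k ≈ 0.886, β ≈ 0.554

For Gamma(k, rate β): mean = k/β, variance = k/β², so CV = 1/√k.
CV = SD/mean = 1.7/1.6 = 1.062, hence k = 1/CV² = 0.886.
Then β = k/mean = 0.886/1.6 = 0.554.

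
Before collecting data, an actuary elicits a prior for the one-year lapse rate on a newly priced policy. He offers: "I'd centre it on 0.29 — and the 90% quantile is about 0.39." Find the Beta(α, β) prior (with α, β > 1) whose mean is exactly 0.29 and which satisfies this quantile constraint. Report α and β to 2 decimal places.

α ≈ 10.18, β ≈ 24.92

With mean 0.29 fixed, write α = 0.29s, β = 0.71s where s = α+β.
Need P(θ < 0.39) = 0.9 under Beta(0.29s, 0.71s). Normal approximation: (q−m)/√(m(1−m)/s) ≈ z_{0.9} = 1.28, so s ≈ 0.29·0.71·(1.28)²/(0.39−0.29)² = 33.8.
At s = 33.8: P(θ<0.39) ≈ 0.896. Adjusting to match 0.9 gives s ≈ 35.10.
So α = 0.29·35.10 ≈ 10.18, β = 0.71·35.10 ≈ 24.92.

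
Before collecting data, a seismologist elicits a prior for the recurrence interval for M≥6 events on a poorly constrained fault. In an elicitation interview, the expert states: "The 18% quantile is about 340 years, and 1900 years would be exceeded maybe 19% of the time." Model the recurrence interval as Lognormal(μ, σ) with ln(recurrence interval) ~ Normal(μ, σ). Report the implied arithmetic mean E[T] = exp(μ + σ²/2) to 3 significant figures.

E[T] ≈ 1300 years

If T ~ Lognormal(μ,σ) then ln T ~ Normal(μ,σ), so the p-quantile of ln T is μ + z_p·σ.
ln(340) = 5.829 and ln(1900) = 7.55; z_{0.18} = -0.9154, z_{0.81} = 0.8779.
σ = (7.55 − 5.829)/(0.8779 − (-0.9154)) = 0.960.
μ = 5.829 − (-0.9154)·0.960 = 6.707.
E[T] = exp(μ + σ²/2) = exp(6.707 + 0.4603) = 1300 years.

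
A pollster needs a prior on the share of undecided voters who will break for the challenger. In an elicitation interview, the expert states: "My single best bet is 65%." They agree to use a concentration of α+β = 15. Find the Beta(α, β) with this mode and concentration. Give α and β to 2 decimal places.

α = 9.45, β = 5.55

For α,β > 1 the Beta mode is (α−1)/(α+β−2). With α+β = 15, the mode is (α−1)/13.
Set (α−1)/13 = 0.65 → α = 1 + 0.65·13 = 9.45.
β = 15 − α = 5.55.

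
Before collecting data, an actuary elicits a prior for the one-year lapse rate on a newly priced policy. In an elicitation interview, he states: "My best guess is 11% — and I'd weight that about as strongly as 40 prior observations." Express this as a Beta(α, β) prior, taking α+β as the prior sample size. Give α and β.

Under the effective-sample-size interpretation, Beta(α, β) has prior mean α/(α+β) and prior sample size α+β.
So α+β = 40 and α/(α+β) = 0.11, giving α = 0.11·40 = 4.4 and β = 40 − 4.4 = 35.6.

α = 4.4, β = 35.6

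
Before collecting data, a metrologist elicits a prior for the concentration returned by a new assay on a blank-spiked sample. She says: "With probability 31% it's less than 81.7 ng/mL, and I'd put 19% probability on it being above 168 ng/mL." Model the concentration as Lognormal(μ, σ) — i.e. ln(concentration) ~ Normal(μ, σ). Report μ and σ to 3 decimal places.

μ ≈ 4.663, σ ≈ 0.525

If T ~ Lognormal(μ,σ) then ln T ~ Normal(μ,σ), so the p-quantile of ln T is μ + z_p·σ.
ln(81.7) = 4.403 and ln(168) = 5.124; z_{0.31} = -0.4959, z_{0.81} = 0.8779.
σ = (5.124 − 4.403)/(0.8779 − (-0.4959)) = 0.525.
μ = 4.403 − (-0.4959)·0.525 = 4.663.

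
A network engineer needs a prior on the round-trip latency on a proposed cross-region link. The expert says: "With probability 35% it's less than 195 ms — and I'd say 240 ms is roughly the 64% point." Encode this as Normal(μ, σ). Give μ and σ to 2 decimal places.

μ = 218.31, σ = 60.50

For Normal(μ,σ), the p-quantile is μ + z_p·σ. Here z_{0.35} = -0.3853, z_{0.64} = 0.3585.
So 195 = μ − 0.3853σ and 240 = μ + 0.3585σ.
Subtracting: σ = (240 − 195)/(0.3585 − (-0.3853)) = 60.50.
Then μ = 195 − (-0.3853)·60.50 = 218.31.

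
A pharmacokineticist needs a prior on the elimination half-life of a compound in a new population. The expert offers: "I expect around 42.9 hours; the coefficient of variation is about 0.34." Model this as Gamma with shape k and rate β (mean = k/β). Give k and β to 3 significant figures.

k ≈ 8.65, β ≈ 0.202

For Gamma(k, rate β): mean = k/β, variance = k/β², so CV = 1/√k.
CV = 0.34, hence k = 1/CV² = 8.65.
Then β = k/mean = 8.65/42.9 = 0.202.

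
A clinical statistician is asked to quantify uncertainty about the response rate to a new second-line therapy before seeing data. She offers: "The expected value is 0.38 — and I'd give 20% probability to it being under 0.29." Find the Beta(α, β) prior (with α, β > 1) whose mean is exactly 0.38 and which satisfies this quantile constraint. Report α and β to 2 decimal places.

With mean 0.38 fixed, write α = 0.38s, β = 0.62s where s = α+β.
Need P(θ < 0.29) = 0.2 under Beta(0.38s, 0.62s). Normal approximation: (q−m)/√(m(1−m)/s) ≈ z_{0.2} = -0.842, so s ≈ 0.38·0.62·(-0.842)²/(0.29−0.38)² = 20.6.
At s = 20.6: P(θ<0.29) ≈ 0.203. Adjusting to match 0.2 gives s ≈ 21.13.
So α = 0.38·21.13 ≈ 8.03, β = 0.62·21.13 ≈ 13.10.

α ≈ 8.03, β ≈ 13.10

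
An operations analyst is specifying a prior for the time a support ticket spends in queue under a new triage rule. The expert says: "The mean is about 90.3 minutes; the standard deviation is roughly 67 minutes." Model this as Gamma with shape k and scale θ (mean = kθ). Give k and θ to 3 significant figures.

k ≈ 1.82, θ ≈ 49.7

For Gamma(k, scale θ): mean = kθ, variance = kθ², so CV = 1/√k.
CV = SD/mean = 67/90.3 = 0.742, hence k = 1/CV² = 1.82.
Then θ = mean/k = 90.3/1.82 = 49.7.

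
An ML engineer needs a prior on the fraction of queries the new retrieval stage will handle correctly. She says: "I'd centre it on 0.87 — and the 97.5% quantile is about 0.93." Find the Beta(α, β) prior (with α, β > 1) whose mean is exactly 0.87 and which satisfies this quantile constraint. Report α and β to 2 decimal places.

With mean 0.87 fixed, write α = 0.87s, β = 0.13s where s = α+β.
Need P(θ < 0.93) = 0.975 under Beta(0.87s, 0.13s). Normal approximation: (q−m)/√(m(1−m)/s) ≈ z_{0.975} = 1.96, so s ≈ 0.87·0.13·(1.96)²/(0.93−0.87)² = 120.7.
At s = 120.7: P(θ<0.93) ≈ 0.988. Adjusting to match 0.975 gives s ≈ 93.06.
So α = 0.87·93.06 ≈ 80.96, β = 0.13·93.06 ≈ 12.10.

α ≈ 80.96, β ≈ 12.10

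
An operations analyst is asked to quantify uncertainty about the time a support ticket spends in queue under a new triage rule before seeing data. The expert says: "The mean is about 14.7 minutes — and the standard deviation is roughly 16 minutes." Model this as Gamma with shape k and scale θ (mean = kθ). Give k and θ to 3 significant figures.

For Gamma(k, scale θ): mean = kθ, variance = kθ², so CV = 1/√k.
CV = SD/mean = 16/14.7 = 1.088, hence k = 1/CV² = 0.844.
Then θ = mean/k = 14.7/0.844 = 17.4.

k ≈ 0.844, θ ≈ 17.4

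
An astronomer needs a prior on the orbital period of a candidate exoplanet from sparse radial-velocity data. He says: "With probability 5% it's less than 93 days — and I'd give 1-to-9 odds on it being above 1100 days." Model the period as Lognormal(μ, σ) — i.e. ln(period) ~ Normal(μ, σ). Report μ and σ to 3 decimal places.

μ ≈ 5.921, σ ≈ 0.844

If T ~ Lognormal(μ,σ) then ln T ~ Normal(μ,σ), so the p-quantile of ln T is μ + z_p·σ.
ln(93) = 4.533 and ln(1100) = 7.003; z_{0.05} = -1.645, z_{0.9} = 1.282.
σ = (7.003 − 4.533)/(1.282 − (-1.645)) = 0.844.
μ = 4.533 − (-1.645)·0.844 = 5.921.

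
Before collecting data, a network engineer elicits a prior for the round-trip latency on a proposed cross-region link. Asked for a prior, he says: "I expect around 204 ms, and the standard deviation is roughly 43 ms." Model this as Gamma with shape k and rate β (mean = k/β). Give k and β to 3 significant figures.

For Gamma(k, rate β): mean = k/β, variance = k/β², so CV = 1/√k.
CV = SD/mean = 43/204 = 0.2108, hence k = 1/CV² = 22.5.
Then β = k/mean = 22.5/204 = 0.11.

k ≈ 22.5, β ≈ 0.11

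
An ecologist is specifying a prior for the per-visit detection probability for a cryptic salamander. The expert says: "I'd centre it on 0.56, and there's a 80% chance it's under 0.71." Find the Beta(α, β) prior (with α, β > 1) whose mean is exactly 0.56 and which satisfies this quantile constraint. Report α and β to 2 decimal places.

α ≈ 4.47, β ≈ 3.51

With mean 0.56 fixed, write α = 0.56s, β = 0.44s where s = α+β.
Need P(θ < 0.71) = 0.8 under Beta(0.56s, 0.44s). Normal approximation: (q−m)/√(m(1−m)/s) ≈ z_{0.8} = 0.842, so s ≈ 0.56·0.44·(0.842)²/(0.71−0.56)² = 7.8.
At s = 7.8: P(θ<0.71) ≈ 0.796. Adjusting to match 0.8 gives s ≈ 7.98.
So α = 0.56·7.98 ≈ 4.47, β = 0.44·7.98 ≈ 3.51.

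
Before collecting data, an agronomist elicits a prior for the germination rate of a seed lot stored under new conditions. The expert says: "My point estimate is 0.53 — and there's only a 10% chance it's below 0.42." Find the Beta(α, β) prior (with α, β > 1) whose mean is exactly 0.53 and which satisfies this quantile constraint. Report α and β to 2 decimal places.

α ≈ 17.87, β ≈ 15.85

With mean 0.53 fixed, write α = 0.53s, β = 0.47s where s = α+β.
Need P(θ < 0.42) = 0.1 under Beta(0.53s, 0.47s). Normal approximation: (q−m)/√(m(1−m)/s) ≈ z_{0.1} = -1.28, so s ≈ 0.53·0.47·(-1.28)²/(0.42−0.53)² = 33.8.
At s = 33.8: P(θ<0.42) ≈ 0.100. Adjusting to match 0.1 gives s ≈ 33.72.
So α = 0.53·33.72 ≈ 17.87, β = 0.47·33.72 ≈ 15.85.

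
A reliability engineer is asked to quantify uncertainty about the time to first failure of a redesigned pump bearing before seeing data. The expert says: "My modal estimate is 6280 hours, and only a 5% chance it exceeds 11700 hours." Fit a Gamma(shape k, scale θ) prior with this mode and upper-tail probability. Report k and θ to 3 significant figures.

Gamma(k,θ) with k>1 has mode (k−1)θ, so θ = 6280/(k−1).
Need P(X < 11700) = 0.95 with θ tied to k this way. Start at k = 2, θ = 6280: P(X<11700) ≈ 0.556.
Too low — raise k to concentrate. Iterating converges to k ≈ 8.19.
Then θ = 6280/(8.19−1) ≈ 874.

k ≈ 8.19, θ ≈ 874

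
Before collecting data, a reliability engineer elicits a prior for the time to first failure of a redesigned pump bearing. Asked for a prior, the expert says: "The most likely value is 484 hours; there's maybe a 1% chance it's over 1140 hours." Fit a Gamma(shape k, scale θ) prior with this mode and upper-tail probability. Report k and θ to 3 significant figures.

k ≈ 7.48, θ ≈ 74.7

Gamma(k,θ) with k>1 has mode (k−1)θ, so θ = 484/(k−1).
Need P(X < 1140) = 0.99 with θ tied to k this way. Start at k = 2, θ = 484: P(X<1140) ≈ 0.682.
Too low — raise k to concentrate. Iterating converges to k ≈ 7.48.
Then θ = 484/(7.48−1) ≈ 74.7.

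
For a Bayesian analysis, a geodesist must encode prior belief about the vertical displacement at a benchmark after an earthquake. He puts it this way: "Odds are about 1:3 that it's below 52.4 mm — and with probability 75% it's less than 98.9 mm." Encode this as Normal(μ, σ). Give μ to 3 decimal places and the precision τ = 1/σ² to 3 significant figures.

μ = 75.650, τ = 0.000842

The p-quantile of Normal(μ,σ) is μ + z_p·σ, with z_{0.25} = -0.6745 and z_{0.75} = 0.6745.
Eliminate σ: μ = (z₂·x₁ − z₁·x₂)/(z₂ − z₁) = (0.6745·52.4 − (-0.6745)·98.9)/1.349 = 75.650.
Then σ = (x₂ − x₁)/(z₂ − z₁) = (98.9 − 52.4)/1.349 = 34.471.
Precision τ = 1/σ² = 1/34.47² = 0.000842.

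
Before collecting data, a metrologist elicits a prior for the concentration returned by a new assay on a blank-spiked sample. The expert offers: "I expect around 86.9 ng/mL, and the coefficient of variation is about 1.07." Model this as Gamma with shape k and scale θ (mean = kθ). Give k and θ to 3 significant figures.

k ≈ 0.873, θ ≈ 99.5

For Gamma(k, scale θ): mean = kθ, variance = kθ², so CV = 1/√k.
CV = 1.07, hence k = 1/CV² = 0.873.
Then θ = mean/k = 86.9/0.873 = 99.5.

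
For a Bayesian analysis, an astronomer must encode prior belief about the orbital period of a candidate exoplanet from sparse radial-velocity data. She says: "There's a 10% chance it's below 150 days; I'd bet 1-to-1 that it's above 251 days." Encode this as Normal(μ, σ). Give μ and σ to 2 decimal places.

μ = 251.00, σ = 78.81

The p-quantile of Normal(μ,σ) is μ + z_p·σ, with z_{0.1} = -1.282 and z_{0.5} = 0.
Eliminate σ: μ = (z₂·x₁ − z₁·x₂)/(z₂ − z₁) = (0·150 − (-1.282)·251)/1.282 = 251.00.
Then σ = (x₂ − x₁)/(z₂ − z₁) = (251 − 150)/1.282 = 78.81.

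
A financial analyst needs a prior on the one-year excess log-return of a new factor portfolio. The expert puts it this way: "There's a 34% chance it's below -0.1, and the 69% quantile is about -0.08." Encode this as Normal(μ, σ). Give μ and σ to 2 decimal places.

μ = -0.09, σ = 0.02

The p-quantile of Normal(μ,σ) is μ + z_p·σ, with z_{0.34} = -0.4125 and z_{0.69} = 0.4959.
Eliminate σ: μ = (z₂·x₁ − z₁·x₂)/(z₂ − z₁) = (0.4959·-0.1 − (-0.4125)·-0.08)/0.9083 = -0.09.
Then σ = (x₂ − x₁)/(z₂ − z₁) = (-0.08 − -0.1)/0.9083 = 0.02.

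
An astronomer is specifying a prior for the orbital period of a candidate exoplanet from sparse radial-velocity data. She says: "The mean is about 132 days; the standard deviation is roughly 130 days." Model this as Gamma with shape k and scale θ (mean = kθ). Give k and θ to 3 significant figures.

For Gamma(k, scale θ): mean = kθ, variance = kθ², so CV = 1/√k.
CV = SD/mean = 130/132 = 0.9848, hence k = 1/CV² = 1.03.
Then θ = mean/k = 132/1.03 = 128.

k ≈ 1.03, θ ≈ 128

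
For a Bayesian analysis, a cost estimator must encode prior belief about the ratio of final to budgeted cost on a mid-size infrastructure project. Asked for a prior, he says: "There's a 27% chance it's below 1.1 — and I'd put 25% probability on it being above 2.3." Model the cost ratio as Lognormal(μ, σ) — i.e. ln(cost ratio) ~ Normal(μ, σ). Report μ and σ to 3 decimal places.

μ ≈ 0.446, σ ≈ 0.573

If T ~ Lognormal(μ,σ) then ln T ~ Normal(μ,σ), so the p-quantile of ln T is μ + z_p·σ.
ln(1.1) = 0.09531 and ln(2.3) = 0.8329; z_{0.27} = -0.6128, z_{0.75} = 0.6745.
σ = (0.8329 − 0.09531)/(0.6745 − (-0.6128)) = 0.573.
μ = 0.09531 − (-0.6128)·0.573 = 0.446.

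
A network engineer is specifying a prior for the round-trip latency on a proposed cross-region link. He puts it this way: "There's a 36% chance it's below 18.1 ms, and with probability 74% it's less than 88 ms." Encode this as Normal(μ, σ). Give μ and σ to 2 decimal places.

For Normal(μ,σ), the p-quantile is μ + z_p·σ. Here z_{0.36} = -0.3585, z_{0.74} = 0.6433.
So 18.1 = μ − 0.3585σ and 88 = μ + 0.6433σ.
Subtracting: σ = (88 − 18.1)/(0.6433 − (-0.3585)) = 69.77.
Then μ = 18.1 − (-0.3585)·69.77 = 43.11.

μ = 43.11, σ = 69.77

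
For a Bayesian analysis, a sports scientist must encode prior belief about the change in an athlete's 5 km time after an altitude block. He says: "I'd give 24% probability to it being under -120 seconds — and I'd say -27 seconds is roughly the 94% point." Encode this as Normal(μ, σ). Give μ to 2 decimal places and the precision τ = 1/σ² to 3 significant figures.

For Normal(μ,σ), the p-quantile is μ + z_p·σ. Here z_{0.24} = -0.7063, z_{0.94} = 1.555.
So -120 = μ − 0.7063σ and -27 = μ + 1.555σ.
Subtracting: σ = (-27 − -120)/(1.555 − (-0.7063)) = 41.13.
Then μ = -120 − (-0.7063)·41.13 = -90.95.
Precision τ = 1/σ² = 1/41.13² = 0.000591.

μ = -90.95, τ = 0.000591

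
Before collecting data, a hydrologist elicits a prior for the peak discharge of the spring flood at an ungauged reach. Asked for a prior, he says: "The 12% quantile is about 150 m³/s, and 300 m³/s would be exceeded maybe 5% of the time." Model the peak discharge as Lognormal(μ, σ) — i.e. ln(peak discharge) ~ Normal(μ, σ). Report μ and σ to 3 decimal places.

If T ~ Lognormal(μ,σ) then ln T ~ Normal(μ,σ), so the p-quantile of ln T is μ + z_p·σ.
ln(150) = 5.011 and ln(300) = 5.704; z_{0.12} = -1.175, z_{0.95} = 1.645.
σ = (5.704 − 5.011)/(1.645 − (-1.175)) = 0.246.
μ = 5.011 − (-1.175)·0.246 = 5.299.

μ ≈ 5.299, σ ≈ 0.246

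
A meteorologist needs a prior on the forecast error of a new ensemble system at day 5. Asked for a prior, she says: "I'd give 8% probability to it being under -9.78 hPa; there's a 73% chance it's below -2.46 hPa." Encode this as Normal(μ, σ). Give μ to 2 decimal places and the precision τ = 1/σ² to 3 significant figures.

μ = -4.68, τ = 0.076

For Normal(μ,σ), the p-quantile is μ + z_p·σ. Here z_{0.08} = -1.405, z_{0.73} = 0.6128.
So -9.78 = μ − 1.405σ and -2.46 = μ + 0.6128σ.
Subtracting: σ = (-2.46 − -9.78)/(0.6128 − (-1.405)) = 3.63.
Then μ = -9.78 − (-1.405)·3.63 = -4.68.
Precision τ = 1/σ² = 1/3.628² = 0.076.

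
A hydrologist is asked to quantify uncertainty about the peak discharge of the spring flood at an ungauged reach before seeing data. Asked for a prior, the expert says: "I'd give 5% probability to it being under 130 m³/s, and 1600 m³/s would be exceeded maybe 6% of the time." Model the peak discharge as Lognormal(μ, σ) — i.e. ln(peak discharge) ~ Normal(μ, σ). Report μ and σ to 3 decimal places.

If T ~ Lognormal(μ,σ) then ln T ~ Normal(μ,σ), so the p-quantile of ln T is μ + z_p·σ.
ln(130) = 4.868 and ln(1600) = 7.378; z_{0.05} = -1.645, z_{0.94} = 1.555.
σ = (7.378 − 4.868)/(1.555 − (-1.645)) = 0.785.
μ = 4.868 − (-1.645)·0.785 = 6.158.

μ ≈ 6.158, σ ≈ 0.785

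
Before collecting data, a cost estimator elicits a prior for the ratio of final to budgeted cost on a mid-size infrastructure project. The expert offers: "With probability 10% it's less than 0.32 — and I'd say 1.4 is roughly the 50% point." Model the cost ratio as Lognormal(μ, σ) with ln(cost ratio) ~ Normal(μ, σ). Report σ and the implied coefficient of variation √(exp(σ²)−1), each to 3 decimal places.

If T ~ Lognormal(μ,σ) then ln T ~ Normal(μ,σ), so the p-quantile of ln T is μ + z_p·σ.
ln(0.32) = -1.139 and ln(1.4) = 0.3365; z_{0.1} = -1.282, z_{0.5} = 0.
σ = (0.3365 − -1.139)/(0 − (-1.282)) = 1.152.
μ = -1.139 − (-1.282)·1.152 = 0.336.
CV = √(exp(σ²)−1) = √(exp(1.3263)−1) = 1.663.

σ ≈ 1.152, CV ≈ 1.663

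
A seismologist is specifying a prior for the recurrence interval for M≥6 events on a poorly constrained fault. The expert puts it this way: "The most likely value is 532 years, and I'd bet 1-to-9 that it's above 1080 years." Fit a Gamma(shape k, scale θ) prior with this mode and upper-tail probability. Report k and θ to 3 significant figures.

Gamma(k,θ) with k>1 has mode (k−1)θ, so θ = 532/(k−1).
Need P(X < 1080) = 0.9 with θ tied to k this way. Start at k = 2, θ = 532: P(X<1080) ≈ 0.602.
Too low — raise k to concentrate. Iterating converges to k ≈ 4.83.
Then θ = 532/(4.83−1) ≈ 139.

k ≈ 4.83, θ ≈ 139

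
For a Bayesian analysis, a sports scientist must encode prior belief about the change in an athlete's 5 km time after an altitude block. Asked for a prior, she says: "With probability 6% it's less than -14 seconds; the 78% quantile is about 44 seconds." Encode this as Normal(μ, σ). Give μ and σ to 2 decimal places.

μ = 24.75, σ = 24.93

The p-quantile of Normal(μ,σ) is μ + z_p·σ, with z_{0.06} = -1.555 and z_{0.78} = 0.7722.
Eliminate σ: μ = (z₂·x₁ − z₁·x₂)/(z₂ − z₁) = (0.7722·-14 − (-1.555)·44)/2.327 = 24.75.
Then σ = (x₂ − x₁)/(z₂ − z₁) = (44 − -14)/2.327 = 24.93.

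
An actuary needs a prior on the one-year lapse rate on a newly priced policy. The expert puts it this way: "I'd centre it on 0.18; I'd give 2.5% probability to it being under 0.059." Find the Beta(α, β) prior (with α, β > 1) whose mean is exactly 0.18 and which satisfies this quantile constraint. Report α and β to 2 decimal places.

α ≈ 4.50, β ≈ 20.50

With mean 0.18 fixed, write α = 0.18s, β = 0.82s where s = α+β.
Need P(θ < 0.059) = 0.025 under Beta(0.18s, 0.82s). Normal approximation: (q−m)/√(m(1−m)/s) ≈ z_{0.025} = -1.96, so s ≈ 0.18·0.82·(-1.96)²/(0.059−0.18)² = 38.7.
At s = 38.7: P(θ<0.059) ≈ 0.006. Adjusting to match 0.025 gives s ≈ 25.00.
So α = 0.18·25.00 ≈ 4.50, β = 0.82·25.00 ≈ 20.50.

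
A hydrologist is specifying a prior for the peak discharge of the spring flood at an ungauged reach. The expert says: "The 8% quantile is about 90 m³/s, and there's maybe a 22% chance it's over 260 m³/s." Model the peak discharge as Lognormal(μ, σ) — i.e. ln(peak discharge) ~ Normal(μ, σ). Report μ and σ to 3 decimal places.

If T ~ Lognormal(μ,σ) then ln T ~ Normal(μ,σ), so the p-quantile of ln T is μ + z_p·σ.
ln(90) = 4.5 and ln(260) = 5.561; z_{0.08} = -1.405, z_{0.78} = 0.7722.
σ = (5.561 − 4.5)/(0.7722 − (-1.405)) = 0.487.
μ = 4.5 − (-1.405)·0.487 = 5.184.

μ ≈ 5.184, σ ≈ 0.487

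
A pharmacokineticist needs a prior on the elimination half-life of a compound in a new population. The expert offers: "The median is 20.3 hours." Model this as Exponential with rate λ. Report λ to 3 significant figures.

λ ≈ 0.0341

Exponential median = ln 2 / λ, so λ = ln 2 / 20.3 = 0.0341.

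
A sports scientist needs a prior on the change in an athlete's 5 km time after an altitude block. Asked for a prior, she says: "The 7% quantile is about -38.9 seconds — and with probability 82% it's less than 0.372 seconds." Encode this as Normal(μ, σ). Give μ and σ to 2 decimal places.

For Normal(μ,σ), the p-quantile is μ + z_p·σ. Here z_{0.07} = -1.476, z_{0.82} = 0.9154.
So -38.9 = μ − 1.476σ and 0.372 = μ + 0.9154σ.
Subtracting: σ = (0.372 − -38.9)/(0.9154 − (-1.476)) = 16.42.
Then μ = -38.9 − (-1.476)·16.42 = -14.66.

μ = -14.66, σ = 16.42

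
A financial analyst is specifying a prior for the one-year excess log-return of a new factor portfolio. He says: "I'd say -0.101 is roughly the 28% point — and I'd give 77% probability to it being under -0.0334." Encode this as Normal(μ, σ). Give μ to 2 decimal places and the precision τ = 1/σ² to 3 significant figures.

The p-quantile of Normal(μ,σ) is μ + z_p·σ, with z_{0.28} = -0.5828 and z_{0.77} = 0.7388.
Eliminate σ: μ = (z₂·x₁ − z₁·x₂)/(z₂ − z₁) = (0.7388·-0.101 − (-0.5828)·-0.0334)/1.322 = -0.07.
Then σ = (x₂ − x₁)/(z₂ − z₁) = (-0.0334 − -0.101)/1.322 = 0.05.
Precision τ = 1/σ² = 1/0.05115² = 382.

μ = -0.07, τ = 382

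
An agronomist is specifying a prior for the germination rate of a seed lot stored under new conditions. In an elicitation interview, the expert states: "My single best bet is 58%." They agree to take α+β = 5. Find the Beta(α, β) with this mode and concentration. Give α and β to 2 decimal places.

α = 2.74, β = 2.26

For α,β > 1 the Beta mode is (α−1)/(α+β−2). With α+β = 5, the mode is (α−1)/3.
Set (α−1)/3 = 0.58 → α = 1 + 0.58·3 = 2.74.
β = 5 − α = 2.26.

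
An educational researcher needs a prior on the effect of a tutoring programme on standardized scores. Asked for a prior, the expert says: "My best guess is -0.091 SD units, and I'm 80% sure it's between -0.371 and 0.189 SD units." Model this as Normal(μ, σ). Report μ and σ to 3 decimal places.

A symmetric 80% interval runs μ ± z·σ with z = 1.282.
Half-width = 0.28, so σ = 0.28/1.282 = 0.218.
μ is the stated best guess, -0.091.

μ = -0.091, σ = 0.218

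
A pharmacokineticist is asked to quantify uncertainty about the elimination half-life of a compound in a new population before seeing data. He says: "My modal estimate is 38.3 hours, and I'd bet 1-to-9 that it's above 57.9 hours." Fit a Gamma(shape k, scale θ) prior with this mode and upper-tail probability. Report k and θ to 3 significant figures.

Gamma(k,θ) with k>1 has mode (k−1)θ, so θ = 38.3/(k−1).
Need P(X < 57.9) = 0.9 with θ tied to k this way. Start at k = 2, θ = 38.3: P(X<57.9) ≈ 0.446.
Too low — raise k to concentrate. Iterating converges to k ≈ 11.9.
Then θ = 38.3/(11.9−1) ≈ 3.51.

k ≈ 11.9, θ ≈ 3.51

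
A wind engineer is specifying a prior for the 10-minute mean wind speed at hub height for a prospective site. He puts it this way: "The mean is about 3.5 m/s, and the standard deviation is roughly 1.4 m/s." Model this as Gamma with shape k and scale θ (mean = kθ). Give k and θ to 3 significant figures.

k ≈ 6.25, θ ≈ 0.56

For Gamma(k, scale θ): mean = kθ, variance = kθ², so CV = 1/√k.
CV = SD/mean = 1.4/3.5 = 0.4, hence k = 1/CV² = 6.25.
Then θ = mean/k = 3.5/6.25 = 0.56.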